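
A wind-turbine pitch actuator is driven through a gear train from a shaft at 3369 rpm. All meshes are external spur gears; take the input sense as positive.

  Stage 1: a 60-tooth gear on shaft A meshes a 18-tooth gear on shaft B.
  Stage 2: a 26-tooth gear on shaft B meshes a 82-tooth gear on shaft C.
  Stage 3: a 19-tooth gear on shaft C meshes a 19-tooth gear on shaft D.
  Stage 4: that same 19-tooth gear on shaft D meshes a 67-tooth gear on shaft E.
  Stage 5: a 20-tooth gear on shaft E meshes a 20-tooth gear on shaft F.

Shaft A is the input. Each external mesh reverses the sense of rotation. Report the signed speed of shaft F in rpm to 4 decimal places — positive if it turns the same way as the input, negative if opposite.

-1009.7597 rpm (opposite to input, |ω| = 1009.7597 rpm)

Stage 1 [60T→18T]: ω = 3369.0000×60/18 = 11230.0000 rpm, dir flips to −; running = −11230.0000
Stage 2 [26T→82T]: ω = 11230.0000×26/82 = 3560.7317 rpm, dir flips to +; running = +3560.7317
Stage 3 [19T→19T]: ω = 3560.7317×19/19 = 3560.7317 rpm, dir flips to −; running = −3560.7317
Stage 4 [19T→67T]: ω = 3560.7317×19/67 = 1009.7597 rpm, dir flips to +; running = +1009.7597
Stage 5 [20T→20T]: ω = 1009.7597×20/20 = 1009.7597 rpm, dir flips to −; running = −1009.7597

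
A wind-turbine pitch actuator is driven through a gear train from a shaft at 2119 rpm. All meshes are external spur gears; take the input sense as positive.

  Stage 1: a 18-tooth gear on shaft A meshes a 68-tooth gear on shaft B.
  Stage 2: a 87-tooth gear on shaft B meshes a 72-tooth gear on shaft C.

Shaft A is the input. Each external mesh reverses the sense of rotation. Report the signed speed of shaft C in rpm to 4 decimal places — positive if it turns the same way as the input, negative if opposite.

Stage 1 [18T→68T]: ω = 2119.0000×18/68 = 560.9118 rpm, dir flips to −; running = −560.9118
Stage 2 [87T→72T]: ω = 560.9118×87/72 = 677.7684 rpm, dir flips to +; running = +677.7684

+677.7684 rpm (same as input, |ω| = 677.7684 rpm)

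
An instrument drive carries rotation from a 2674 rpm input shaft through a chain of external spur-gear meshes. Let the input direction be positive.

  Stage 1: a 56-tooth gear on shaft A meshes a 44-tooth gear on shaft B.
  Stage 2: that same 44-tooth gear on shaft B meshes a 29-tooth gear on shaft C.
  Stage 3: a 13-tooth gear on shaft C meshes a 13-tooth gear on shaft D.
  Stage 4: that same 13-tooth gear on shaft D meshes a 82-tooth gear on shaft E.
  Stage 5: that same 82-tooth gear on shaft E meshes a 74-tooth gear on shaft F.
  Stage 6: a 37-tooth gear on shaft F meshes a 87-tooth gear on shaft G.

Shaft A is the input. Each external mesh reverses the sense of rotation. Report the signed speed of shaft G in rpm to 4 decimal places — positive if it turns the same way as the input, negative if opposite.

Stage 1 [56T→44T]: ω = 2674.0000×56/44 = 3403.2727 rpm, dir flips to −; running = −3403.2727
Stage 2 [44T→29T]: ω = 3403.2727×44/29 = 5163.5862 rpm, dir flips to +; running = +5163.5862
Stage 3 [13T→13T]: ω = 5163.5862×13/13 = 5163.5862 rpm, dir flips to −; running = −5163.5862
Stage 4 [13T→82T]: ω = 5163.5862×13/82 = 818.6173 rpm, dir flips to +; running = +818.6173
Stage 5 [82T→74T]: ω = 818.6173×82/74 = 907.1165 rpm, dir flips to −; running = −907.1165
Stage 6 [37T→87T]: ω = 907.1165×37/87 = 385.7852 rpm, dir flips to +; running = +385.7852

+385.7852 rpm (same as input, |ω| = 385.7852 rpm)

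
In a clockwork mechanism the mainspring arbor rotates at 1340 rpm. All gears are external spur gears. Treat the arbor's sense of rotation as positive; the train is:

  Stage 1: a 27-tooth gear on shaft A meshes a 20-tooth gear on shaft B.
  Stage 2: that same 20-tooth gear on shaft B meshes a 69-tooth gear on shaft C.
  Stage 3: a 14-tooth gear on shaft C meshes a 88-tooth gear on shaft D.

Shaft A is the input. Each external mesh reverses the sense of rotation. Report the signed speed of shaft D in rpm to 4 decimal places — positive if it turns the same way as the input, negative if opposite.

Stage 1 [27T→20T]: ω = 1340.0000×27/20 = 1809.0000 rpm, dir flips to −; running = −1809.0000
Stage 2 [20T→69T]: ω = 1809.0000×20/69 = 524.3478 rpm, dir flips to +; running = +524.3478
Stage 3 [14T→88T]: ω = 524.3478×14/88 = 83.4190 rpm, dir flips to −; running = −83.4190

-83.4190 rpm (opposite to input, |ω| = 83.4190 rpm)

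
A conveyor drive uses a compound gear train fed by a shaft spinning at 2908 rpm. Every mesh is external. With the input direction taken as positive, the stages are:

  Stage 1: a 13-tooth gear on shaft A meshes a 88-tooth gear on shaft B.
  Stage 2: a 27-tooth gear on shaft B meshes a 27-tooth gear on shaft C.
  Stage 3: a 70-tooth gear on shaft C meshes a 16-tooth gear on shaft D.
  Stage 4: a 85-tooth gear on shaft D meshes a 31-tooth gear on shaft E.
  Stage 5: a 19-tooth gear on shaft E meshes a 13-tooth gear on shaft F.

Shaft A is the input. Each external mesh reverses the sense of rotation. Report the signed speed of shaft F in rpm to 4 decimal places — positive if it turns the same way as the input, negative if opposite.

-7531.8319 rpm (opposite to input, |ω| = 7531.8319 rpm)

Stage 1 [13T→88T]: ω = 2908.0000×13/88 = 429.5909 rpm, dir flips to −; running = −429.5909
Stage 2 [27T→27T]: ω = 429.5909×27/27 = 429.5909 rpm, dir flips to +; running = +429.5909
Stage 3 [70T→16T]: ω = 429.5909×70/16 = 1879.4602 rpm, dir flips to −; running = −1879.4602
Stage 4 [85T→31T]: ω = 1879.4602×85/31 = 5153.3587 rpm, dir flips to +; running = +5153.3587
Stage 5 [19T→13T]: ω = 5153.3587×19/13 = 7531.8319 rpm, dir flips to −; running = −7531.8319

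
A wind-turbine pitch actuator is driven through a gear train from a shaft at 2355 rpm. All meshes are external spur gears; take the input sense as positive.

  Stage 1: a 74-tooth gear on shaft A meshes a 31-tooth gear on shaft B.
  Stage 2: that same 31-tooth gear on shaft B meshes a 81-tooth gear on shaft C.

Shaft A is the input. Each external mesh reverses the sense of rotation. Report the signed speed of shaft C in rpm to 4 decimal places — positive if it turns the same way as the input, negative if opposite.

Stage 1 [74T→31T]: ω = 2355.0000×74/31 = 5621.6129 rpm, dir flips to −; running = −5621.6129
Stage 2 [31T→81T]: ω = 5621.6129×31/81 = 2151.4815 rpm, dir flips to +; running = +2151.4815

+2151.4815 rpm (same as input, |ω| = 2151.4815 rpm)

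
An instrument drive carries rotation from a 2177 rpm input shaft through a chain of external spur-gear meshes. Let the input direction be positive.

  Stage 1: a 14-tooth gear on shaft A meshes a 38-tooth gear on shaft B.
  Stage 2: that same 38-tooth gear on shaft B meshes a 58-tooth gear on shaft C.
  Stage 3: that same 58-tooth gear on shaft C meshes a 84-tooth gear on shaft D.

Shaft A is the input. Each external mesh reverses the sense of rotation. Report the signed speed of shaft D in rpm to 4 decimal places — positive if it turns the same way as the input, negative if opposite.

-362.8333 rpm (opposite to input, |ω| = 362.8333 rpm)

Stage 1 [14T→38T]: ω = 2177.0000×14/38 = 802.0526 rpm, dir flips to −; running = −802.0526
Stage 2 [38T→58T]: ω = 802.0526×38/58 = 525.4828 rpm, dir flips to +; running = +525.4828
Stage 3 [58T→84T]: ω = 525.4828×58/84 = 362.8333 rpm, dir flips to −; running = −362.8333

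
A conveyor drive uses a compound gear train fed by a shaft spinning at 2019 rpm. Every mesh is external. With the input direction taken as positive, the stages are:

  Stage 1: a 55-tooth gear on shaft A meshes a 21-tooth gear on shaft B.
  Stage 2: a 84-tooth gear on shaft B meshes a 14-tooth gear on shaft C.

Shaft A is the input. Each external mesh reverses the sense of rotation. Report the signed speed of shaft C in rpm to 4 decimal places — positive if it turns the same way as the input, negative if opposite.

Stage 1 [55T→21T]: ω = 2019.0000×55/21 = 5287.8571 rpm, dir flips to −; running = −5287.8571
Stage 2 [84T→14T]: ω = 5287.8571×84/14 = 31727.1429 rpm, dir flips to +; running = +31727.1429

+31727.1429 rpm (same as input, |ω| = 31727.1429 rpm)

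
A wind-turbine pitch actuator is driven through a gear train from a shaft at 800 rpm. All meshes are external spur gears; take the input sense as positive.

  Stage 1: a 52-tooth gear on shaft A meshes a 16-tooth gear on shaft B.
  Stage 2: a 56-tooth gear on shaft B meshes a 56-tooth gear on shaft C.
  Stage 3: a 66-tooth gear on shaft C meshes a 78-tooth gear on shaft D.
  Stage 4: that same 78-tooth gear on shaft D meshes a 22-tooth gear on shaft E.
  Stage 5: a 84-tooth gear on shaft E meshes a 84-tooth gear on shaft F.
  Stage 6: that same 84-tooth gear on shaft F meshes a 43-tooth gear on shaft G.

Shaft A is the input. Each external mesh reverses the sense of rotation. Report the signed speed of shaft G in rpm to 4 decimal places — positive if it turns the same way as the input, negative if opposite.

Stage 1 [52T→16T]: ω = 800.0000×52/16 = 2600.0000 rpm, dir flips to −; running = −2600.0000
Stage 2 [56T→56T]: ω = 2600.0000×56/56 = 2600.0000 rpm, dir flips to +; running = +2600.0000
Stage 3 [66T→78T]: ω = 2600.0000×66/78 = 2200.0000 rpm, dir flips to −; running = −2200.0000
Stage 4 [78T→22T]: ω = 2200.0000×78/22 = 7800.0000 rpm, dir flips to +; running = +7800.0000
Stage 5 [84T→84T]: ω = 7800.0000×84/84 = 7800.0000 rpm, dir flips to −; running = −7800.0000
Stage 6 [84T→43T]: ω = 7800.0000×84/43 = 15237.2093 rpm, dir flips to +; running = +15237.2093

+15237.2093 rpm (same as input, |ω| = 15237.2093 rpm)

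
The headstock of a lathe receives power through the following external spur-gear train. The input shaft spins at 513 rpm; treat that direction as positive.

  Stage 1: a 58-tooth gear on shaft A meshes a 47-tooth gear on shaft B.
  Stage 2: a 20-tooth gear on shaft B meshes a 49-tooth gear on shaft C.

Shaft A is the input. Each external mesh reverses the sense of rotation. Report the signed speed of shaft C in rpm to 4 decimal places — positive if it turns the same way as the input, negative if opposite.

+258.3934 rpm (same as input, |ω| = 258.3934 rpm)

Stage 1 [58T→47T]: ω = 513.0000×58/47 = 633.0638 rpm, dir flips to −; running = −633.0638
Stage 2 [20T→49T]: ω = 633.0638×20/49 = 258.3934 rpm, dir flips to +; running = +258.3934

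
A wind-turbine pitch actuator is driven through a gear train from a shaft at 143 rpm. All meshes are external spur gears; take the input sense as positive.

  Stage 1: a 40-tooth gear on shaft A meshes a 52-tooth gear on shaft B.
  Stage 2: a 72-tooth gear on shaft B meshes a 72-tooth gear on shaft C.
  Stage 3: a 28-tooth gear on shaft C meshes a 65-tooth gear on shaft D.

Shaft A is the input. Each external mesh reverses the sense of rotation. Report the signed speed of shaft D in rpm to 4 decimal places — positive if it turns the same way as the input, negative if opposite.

-47.3846 rpm (opposite to input, |ω| = 47.3846 rpm)

Stage 1 [40T→52T]: ω = 143.0000×40/52 = 110.0000 rpm, dir flips to −; running = −110.0000
Stage 2 [72T→72T]: ω = 110.0000×72/72 = 110.0000 rpm, dir flips to +; running = +110.0000
Stage 3 [28T→65T]: ω = 110.0000×28/65 = 47.3846 rpm, dir flips to −; running = −47.3846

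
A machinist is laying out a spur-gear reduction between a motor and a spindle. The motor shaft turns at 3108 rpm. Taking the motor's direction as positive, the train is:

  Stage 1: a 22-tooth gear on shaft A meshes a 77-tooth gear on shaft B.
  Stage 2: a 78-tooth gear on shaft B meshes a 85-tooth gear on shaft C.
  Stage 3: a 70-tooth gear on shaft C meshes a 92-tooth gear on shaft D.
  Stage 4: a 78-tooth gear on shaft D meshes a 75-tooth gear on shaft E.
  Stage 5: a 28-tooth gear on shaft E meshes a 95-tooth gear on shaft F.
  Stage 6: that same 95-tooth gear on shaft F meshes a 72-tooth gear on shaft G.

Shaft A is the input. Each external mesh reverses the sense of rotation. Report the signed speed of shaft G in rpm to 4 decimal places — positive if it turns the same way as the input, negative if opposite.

+250.7597 rpm (same as input, |ω| = 250.7597 rpm)

Stage 1 [22T→77T]: ω = 3108.0000×22/77 = 888.0000 rpm, dir flips to −; running = −888.0000
Stage 2 [78T→85T]: ω = 888.0000×78/85 = 814.8706 rpm, dir flips to +; running = +814.8706
Stage 3 [70T→92T]: ω = 814.8706×70/92 = 620.0102 rpm, dir flips to −; running = −620.0102
Stage 4 [78T→75T]: ω = 620.0102×78/75 = 644.8106 rpm, dir flips to +; running = +644.8106
Stage 5 [28T→95T]: ω = 644.8106×28/95 = 190.0495 rpm, dir flips to −; running = −190.0495
Stage 6 [95T→72T]: ω = 190.0495×95/72 = 250.7597 rpm, dir flips to +; running = +250.7597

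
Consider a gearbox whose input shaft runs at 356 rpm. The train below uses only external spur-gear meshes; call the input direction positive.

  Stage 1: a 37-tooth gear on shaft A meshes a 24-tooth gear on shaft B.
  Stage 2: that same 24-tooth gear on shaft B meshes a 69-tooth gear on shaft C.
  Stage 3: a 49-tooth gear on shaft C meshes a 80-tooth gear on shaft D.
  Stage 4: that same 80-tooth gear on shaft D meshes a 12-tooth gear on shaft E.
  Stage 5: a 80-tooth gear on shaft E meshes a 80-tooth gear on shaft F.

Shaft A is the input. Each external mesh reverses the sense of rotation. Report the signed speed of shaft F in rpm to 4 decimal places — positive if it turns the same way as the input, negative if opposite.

-779.5024 rpm (opposite to input, |ω| = 779.5024 rpm)

Stage 1 [37T→24T]: ω = 356.0000×37/24 = 548.8333 rpm, dir flips to −; running = −548.8333
Stage 2 [24T→69T]: ω = 548.8333×24/69 = 190.8986 rpm, dir flips to +; running = +190.8986
Stage 3 [49T→80T]: ω = 190.8986×49/80 = 116.9254 rpm, dir flips to −; running = −116.9254
Stage 4 [80T→12T]: ω = 116.9254×80/12 = 779.5024 rpm, dir flips to +; running = +779.5024
Stage 5 [80T→80T]: ω = 779.5024×80/80 = 779.5024 rpm, dir flips to −; running = −779.5024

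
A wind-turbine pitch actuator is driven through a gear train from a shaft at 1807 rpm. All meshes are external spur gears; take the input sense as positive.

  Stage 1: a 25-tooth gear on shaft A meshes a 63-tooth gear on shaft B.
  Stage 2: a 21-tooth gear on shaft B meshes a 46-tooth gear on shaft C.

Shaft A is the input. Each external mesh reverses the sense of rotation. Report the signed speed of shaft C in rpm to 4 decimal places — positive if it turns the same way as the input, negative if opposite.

+327.3551 rpm (same as input, |ω| = 327.3551 rpm)

Stage 1 [25T→63T]: ω = 1807.0000×25/63 = 717.0635 rpm, dir flips to −; running = −717.0635
Stage 2 [21T→46T]: ω = 717.0635×21/46 = 327.3551 rpm, dir flips to +; running = +327.3551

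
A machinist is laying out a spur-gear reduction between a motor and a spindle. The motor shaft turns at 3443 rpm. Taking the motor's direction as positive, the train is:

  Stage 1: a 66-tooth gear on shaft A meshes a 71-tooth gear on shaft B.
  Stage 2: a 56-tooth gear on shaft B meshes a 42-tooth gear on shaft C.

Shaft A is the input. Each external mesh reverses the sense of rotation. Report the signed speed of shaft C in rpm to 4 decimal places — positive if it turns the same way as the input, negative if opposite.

Stage 1 [66T→71T]: ω = 3443.0000×66/71 = 3200.5352 rpm, dir flips to −; running = −3200.5352
Stage 2 [56T→42T]: ω = 3200.5352×56/42 = 4267.3803 rpm, dir flips to +; running = +4267.3803

+4267.3803 rpm (same as input, |ω| = 4267.3803 rpm)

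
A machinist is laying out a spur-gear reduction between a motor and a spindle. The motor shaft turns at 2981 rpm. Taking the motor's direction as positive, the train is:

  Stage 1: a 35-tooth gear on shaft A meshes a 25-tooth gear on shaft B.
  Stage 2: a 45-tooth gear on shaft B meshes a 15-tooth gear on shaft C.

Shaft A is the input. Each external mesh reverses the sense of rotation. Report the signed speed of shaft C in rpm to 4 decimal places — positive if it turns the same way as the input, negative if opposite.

Stage 1 [35T→25T]: ω = 2981.0000×35/25 = 4173.4000 rpm, dir flips to −; running = −4173.4000
Stage 2 [45T→15T]: ω = 4173.4000×45/15 = 12520.2000 rpm, dir flips to +; running = +12520.2000

+12520.2000 rpm (same as input, |ω| = 12520.2000 rpm)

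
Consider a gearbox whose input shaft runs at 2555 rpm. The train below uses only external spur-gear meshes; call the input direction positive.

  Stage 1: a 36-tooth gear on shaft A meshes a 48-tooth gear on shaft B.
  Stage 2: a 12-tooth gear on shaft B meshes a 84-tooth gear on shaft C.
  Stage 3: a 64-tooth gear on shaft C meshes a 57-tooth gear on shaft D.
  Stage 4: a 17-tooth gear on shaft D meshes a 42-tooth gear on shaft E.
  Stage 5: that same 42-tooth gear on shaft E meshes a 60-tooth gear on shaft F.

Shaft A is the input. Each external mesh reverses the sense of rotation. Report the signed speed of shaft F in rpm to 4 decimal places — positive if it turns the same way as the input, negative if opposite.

Stage 1 [36T→48T]: ω = 2555.0000×36/48 = 1916.2500 rpm, dir flips to −; running = −1916.2500
Stage 2 [12T→84T]: ω = 1916.2500×12/84 = 273.7500 rpm, dir flips to +; running = +273.7500
Stage 3 [64T→57T]: ω = 273.7500×64/57 = 307.3684 rpm, dir flips to −; running = −307.3684
Stage 4 [17T→42T]: ω = 307.3684×17/42 = 124.4110 rpm, dir flips to +; running = +124.4110
Stage 5 [42T→60T]: ω = 124.4110×42/60 = 87.0877 rpm, dir flips to −; running = −87.0877

-87.0877 rpm (opposite to input, |ω| = 87.0877 rpm)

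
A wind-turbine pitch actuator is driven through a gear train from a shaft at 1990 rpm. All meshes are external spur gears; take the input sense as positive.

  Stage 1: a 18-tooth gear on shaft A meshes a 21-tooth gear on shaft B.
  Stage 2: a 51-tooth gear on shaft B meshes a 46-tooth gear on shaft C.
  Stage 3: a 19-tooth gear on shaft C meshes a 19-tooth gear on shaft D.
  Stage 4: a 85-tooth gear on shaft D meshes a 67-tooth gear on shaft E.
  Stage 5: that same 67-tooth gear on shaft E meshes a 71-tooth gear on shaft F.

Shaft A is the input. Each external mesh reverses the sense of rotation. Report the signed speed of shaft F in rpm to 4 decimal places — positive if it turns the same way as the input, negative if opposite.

-2264.0145 rpm (opposite to input, |ω| = 2264.0145 rpm)

Stage 1 [18T→21T]: ω = 1990.0000×18/21 = 1705.7143 rpm, dir flips to −; running = −1705.7143
Stage 2 [51T→46T]: ω = 1705.7143×51/46 = 1891.1180 rpm, dir flips to +; running = +1891.1180
Stage 3 [19T→19T]: ω = 1891.1180×19/19 = 1891.1180 rpm, dir flips to −; running = −1891.1180
Stage 4 [85T→67T]: ω = 1891.1180×85/67 = 2399.1796 rpm, dir flips to +; running = +2399.1796
Stage 5 [67T→71T]: ω = 2399.1796×67/71 = 2264.0145 rpm, dir flips to −; running = −2264.0145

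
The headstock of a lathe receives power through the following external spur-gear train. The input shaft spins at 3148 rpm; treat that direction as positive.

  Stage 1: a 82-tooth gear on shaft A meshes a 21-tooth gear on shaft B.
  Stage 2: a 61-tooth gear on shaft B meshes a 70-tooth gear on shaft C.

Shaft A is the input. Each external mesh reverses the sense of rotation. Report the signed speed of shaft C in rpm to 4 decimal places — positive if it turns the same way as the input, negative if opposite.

Stage 1 [82T→21T]: ω = 3148.0000×82/21 = 12292.1905 rpm, dir flips to −; running = −12292.1905
Stage 2 [61T→70T]: ω = 12292.1905×61/70 = 10711.7660 rpm, dir flips to +; running = +10711.7660

+10711.7660 rpm (same as input, |ω| = 10711.7660 rpm)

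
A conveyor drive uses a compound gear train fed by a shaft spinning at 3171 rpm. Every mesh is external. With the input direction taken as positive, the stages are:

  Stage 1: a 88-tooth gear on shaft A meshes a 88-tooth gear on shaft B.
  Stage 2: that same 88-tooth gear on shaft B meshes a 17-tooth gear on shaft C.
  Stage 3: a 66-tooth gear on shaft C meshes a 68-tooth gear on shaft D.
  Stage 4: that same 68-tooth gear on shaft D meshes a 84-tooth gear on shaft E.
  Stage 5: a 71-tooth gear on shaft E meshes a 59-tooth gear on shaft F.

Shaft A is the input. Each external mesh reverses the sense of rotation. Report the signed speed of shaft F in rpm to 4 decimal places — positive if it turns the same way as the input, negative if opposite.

-15520.3310 rpm (opposite to input, |ω| = 15520.3310 rpm)

Stage 1 [88T→88T]: ω = 3171.0000×88/88 = 3171.0000 rpm, dir flips to −; running = −3171.0000
Stage 2 [88T→17T]: ω = 3171.0000×88/17 = 16414.5882 rpm, dir flips to +; running = +16414.5882
Stage 3 [66T→68T]: ω = 16414.5882×66/68 = 15931.8062 rpm, dir flips to −; running = −15931.8062
Stage 4 [68T→84T]: ω = 15931.8062×68/84 = 12897.1765 rpm, dir flips to +; running = +12897.1765
Stage 5 [71T→59T]: ω = 12897.1765×71/59 = 15520.3310 rpm, dir flips to −; running = −15520.3310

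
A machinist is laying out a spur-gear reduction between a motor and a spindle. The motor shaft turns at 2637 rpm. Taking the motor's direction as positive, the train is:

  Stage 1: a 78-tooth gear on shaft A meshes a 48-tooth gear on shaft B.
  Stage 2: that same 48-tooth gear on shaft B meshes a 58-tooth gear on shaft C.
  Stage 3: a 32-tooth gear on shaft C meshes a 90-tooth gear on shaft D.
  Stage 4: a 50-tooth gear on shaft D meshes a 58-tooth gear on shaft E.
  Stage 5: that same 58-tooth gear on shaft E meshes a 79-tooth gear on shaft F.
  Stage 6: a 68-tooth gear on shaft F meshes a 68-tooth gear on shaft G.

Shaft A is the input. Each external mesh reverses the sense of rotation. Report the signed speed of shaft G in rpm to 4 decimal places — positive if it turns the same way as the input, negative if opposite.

Stage 1 [78T→48T]: ω = 2637.0000×78/48 = 4285.1250 rpm, dir flips to −; running = −4285.1250
Stage 2 [48T→58T]: ω = 4285.1250×48/58 = 3546.3103 rpm, dir flips to +; running = +3546.3103
Stage 3 [32T→90T]: ω = 3546.3103×32/90 = 1260.9103 rpm, dir flips to −; running = −1260.9103
Stage 4 [50T→58T]: ω = 1260.9103×50/58 = 1086.9917 rpm, dir flips to +; running = +1086.9917
Stage 5 [58T→79T]: ω = 1086.9917×58/79 = 798.0445 rpm, dir flips to −; running = −798.0445
Stage 6 [68T→68T]: ω = 798.0445×68/68 = 798.0445 rpm, dir flips to +; running = +798.0445

+798.0445 rpm (same as input, |ω| = 798.0445 rpm)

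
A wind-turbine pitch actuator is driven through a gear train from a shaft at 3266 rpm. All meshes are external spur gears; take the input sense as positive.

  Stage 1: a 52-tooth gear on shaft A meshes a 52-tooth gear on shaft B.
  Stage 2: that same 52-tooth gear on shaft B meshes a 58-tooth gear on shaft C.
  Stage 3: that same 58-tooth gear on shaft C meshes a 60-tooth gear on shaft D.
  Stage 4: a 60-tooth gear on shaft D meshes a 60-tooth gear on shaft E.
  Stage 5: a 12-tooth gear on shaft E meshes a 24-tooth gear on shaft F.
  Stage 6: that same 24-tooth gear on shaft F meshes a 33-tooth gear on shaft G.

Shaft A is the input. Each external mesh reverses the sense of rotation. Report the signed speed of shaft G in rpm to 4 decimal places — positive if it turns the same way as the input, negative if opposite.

Stage 1 [52T→52T]: ω = 3266.0000×52/52 = 3266.0000 rpm, dir flips to −; running = −3266.0000
Stage 2 [52T→58T]: ω = 3266.0000×52/58 = 2928.1379 rpm, dir flips to +; running = +2928.1379
Stage 3 [58T→60T]: ω = 2928.1379×58/60 = 2830.5333 rpm, dir flips to −; running = −2830.5333
Stage 4 [60T→60T]: ω = 2830.5333×60/60 = 2830.5333 rpm, dir flips to +; running = +2830.5333
Stage 5 [12T→24T]: ω = 2830.5333×12/24 = 1415.2667 rpm, dir flips to −; running = −1415.2667
Stage 6 [24T→33T]: ω = 1415.2667×24/33 = 1029.2848 rpm, dir flips to +; running = +1029.2848

+1029.2848 rpm (same as input, |ω| = 1029.2848 rpm)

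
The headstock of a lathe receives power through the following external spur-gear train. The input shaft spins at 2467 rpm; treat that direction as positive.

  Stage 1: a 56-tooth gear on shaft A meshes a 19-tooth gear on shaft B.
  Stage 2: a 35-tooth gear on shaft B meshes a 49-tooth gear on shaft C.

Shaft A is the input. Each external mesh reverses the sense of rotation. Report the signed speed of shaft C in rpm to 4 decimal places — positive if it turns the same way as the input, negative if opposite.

Stage 1 [56T→19T]: ω = 2467.0000×56/19 = 7271.1579 rpm, dir flips to −; running = −7271.1579
Stage 2 [35T→49T]: ω = 7271.1579×35/49 = 5193.6842 rpm, dir flips to +; running = +5193.6842

+5193.6842 rpm (same as input, |ω| = 5193.6842 rpm)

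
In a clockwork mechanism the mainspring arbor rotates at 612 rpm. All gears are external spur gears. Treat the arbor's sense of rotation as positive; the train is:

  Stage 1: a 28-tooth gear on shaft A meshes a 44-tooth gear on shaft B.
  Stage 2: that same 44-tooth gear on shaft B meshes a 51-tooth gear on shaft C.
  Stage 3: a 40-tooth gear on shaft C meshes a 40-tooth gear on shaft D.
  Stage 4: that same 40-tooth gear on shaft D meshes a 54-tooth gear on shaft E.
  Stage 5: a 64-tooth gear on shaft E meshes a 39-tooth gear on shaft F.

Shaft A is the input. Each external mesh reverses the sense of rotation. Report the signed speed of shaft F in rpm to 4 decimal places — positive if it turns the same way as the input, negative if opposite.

-408.4330 rpm (opposite to input, |ω| = 408.4330 rpm)

Stage 1 [28T→44T]: ω = 612.0000×28/44 = 389.4545 rpm, dir flips to −; running = −389.4545
Stage 2 [44T→51T]: ω = 389.4545×44/51 = 336.0000 rpm, dir flips to +; running = +336.0000
Stage 3 [40T→40T]: ω = 336.0000×40/40 = 336.0000 rpm, dir flips to −; running = −336.0000
Stage 4 [40T→54T]: ω = 336.0000×40/54 = 248.8889 rpm, dir flips to +; running = +248.8889
Stage 5 [64T→39T]: ω = 248.8889×64/39 = 408.4330 rpm, dir flips to −; running = −408.4330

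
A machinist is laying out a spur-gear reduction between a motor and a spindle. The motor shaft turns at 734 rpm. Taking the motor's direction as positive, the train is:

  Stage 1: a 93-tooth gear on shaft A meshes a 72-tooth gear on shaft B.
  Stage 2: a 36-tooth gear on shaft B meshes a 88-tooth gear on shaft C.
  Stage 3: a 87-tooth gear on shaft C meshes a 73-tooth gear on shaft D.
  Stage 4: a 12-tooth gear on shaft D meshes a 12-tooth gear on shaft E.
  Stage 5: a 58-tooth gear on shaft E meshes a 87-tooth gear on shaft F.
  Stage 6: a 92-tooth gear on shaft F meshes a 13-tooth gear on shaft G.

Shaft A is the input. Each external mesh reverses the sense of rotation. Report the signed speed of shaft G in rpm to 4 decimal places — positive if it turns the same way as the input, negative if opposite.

Stage 1 [93T→72T]: ω = 734.0000×93/72 = 948.0833 rpm, dir flips to −; running = −948.0833
Stage 2 [36T→88T]: ω = 948.0833×36/88 = 387.8523 rpm, dir flips to +; running = +387.8523
Stage 3 [87T→73T]: ω = 387.8523×87/73 = 462.2349 rpm, dir flips to −; running = −462.2349
Stage 4 [12T→12T]: ω = 462.2349×12/12 = 462.2349 rpm, dir flips to +; running = +462.2349
Stage 5 [58T→87T]: ω = 462.2349×58/87 = 308.1566 rpm, dir flips to −; running = −308.1566
Stage 6 [92T→13T]: ω = 308.1566×92/13 = 2180.8006 rpm, dir flips to +; running = +2180.8006

+2180.8006 rpm (same as input, |ω| = 2180.8006 rpm)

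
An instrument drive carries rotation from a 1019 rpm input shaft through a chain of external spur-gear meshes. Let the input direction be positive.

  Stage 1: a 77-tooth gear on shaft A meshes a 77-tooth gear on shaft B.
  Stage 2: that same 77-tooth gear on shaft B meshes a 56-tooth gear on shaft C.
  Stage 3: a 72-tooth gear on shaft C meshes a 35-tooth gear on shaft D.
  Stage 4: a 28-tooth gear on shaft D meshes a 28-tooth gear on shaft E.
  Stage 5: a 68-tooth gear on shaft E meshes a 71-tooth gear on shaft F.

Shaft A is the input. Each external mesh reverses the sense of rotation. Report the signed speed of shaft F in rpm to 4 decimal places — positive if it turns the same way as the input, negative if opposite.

-2760.5264 rpm (opposite to input, |ω| = 2760.5264 rpm)

Stage 1 [77T→77T]: ω = 1019.0000×77/77 = 1019.0000 rpm, dir flips to −; running = −1019.0000
Stage 2 [77T→56T]: ω = 1019.0000×77/56 = 1401.1250 rpm, dir flips to +; running = +1401.1250
Stage 3 [72T→35T]: ω = 1401.1250×72/35 = 2882.3143 rpm, dir flips to −; running = −2882.3143
Stage 4 [28T→28T]: ω = 2882.3143×28/28 = 2882.3143 rpm, dir flips to +; running = +2882.3143
Stage 5 [68T→71T]: ω = 2882.3143×68/71 = 2760.5264 rpm, dir flips to −; running = −2760.5264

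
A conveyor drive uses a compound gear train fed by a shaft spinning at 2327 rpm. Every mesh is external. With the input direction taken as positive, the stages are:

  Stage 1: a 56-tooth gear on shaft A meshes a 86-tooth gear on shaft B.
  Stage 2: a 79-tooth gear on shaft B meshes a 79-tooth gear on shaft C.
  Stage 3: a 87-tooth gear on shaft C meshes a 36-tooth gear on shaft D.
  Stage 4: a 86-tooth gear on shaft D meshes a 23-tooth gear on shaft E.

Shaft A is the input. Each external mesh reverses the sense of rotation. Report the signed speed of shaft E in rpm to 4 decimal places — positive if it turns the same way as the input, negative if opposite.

Stage 1 [56T→86T]: ω = 2327.0000×56/86 = 1515.2558 rpm, dir flips to −; running = −1515.2558
Stage 2 [79T→79T]: ω = 1515.2558×79/79 = 1515.2558 rpm, dir flips to +; running = +1515.2558
Stage 3 [87T→36T]: ω = 1515.2558×87/36 = 3661.8682 rpm, dir flips to −; running = −3661.8682
Stage 4 [86T→23T]: ω = 3661.8682×86/23 = 13692.2029 rpm, dir flips to +; running = +13692.2029

+13692.2029 rpm (same as input, |ω| = 13692.2029 rpm)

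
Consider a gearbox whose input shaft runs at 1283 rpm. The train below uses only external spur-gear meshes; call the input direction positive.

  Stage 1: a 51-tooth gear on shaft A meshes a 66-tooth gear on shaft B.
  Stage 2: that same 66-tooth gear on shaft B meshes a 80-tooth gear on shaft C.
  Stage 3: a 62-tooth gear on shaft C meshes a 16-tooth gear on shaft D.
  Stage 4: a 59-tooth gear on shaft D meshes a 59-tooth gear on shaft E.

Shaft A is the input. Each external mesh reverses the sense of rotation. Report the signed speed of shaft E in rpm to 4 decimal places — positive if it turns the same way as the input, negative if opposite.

Stage 1 [51T→66T]: ω = 1283.0000×51/66 = 991.4091 rpm, dir flips to −; running = −991.4091
Stage 2 [66T→80T]: ω = 991.4091×66/80 = 817.9125 rpm, dir flips to +; running = +817.9125
Stage 3 [62T→16T]: ω = 817.9125×62/16 = 3169.4109 rpm, dir flips to −; running = −3169.4109
Stage 4 [59T→59T]: ω = 3169.4109×59/59 = 3169.4109 rpm, dir flips to +; running = +3169.4109

+3169.4109 rpm (same as input, |ω| = 3169.4109 rpm)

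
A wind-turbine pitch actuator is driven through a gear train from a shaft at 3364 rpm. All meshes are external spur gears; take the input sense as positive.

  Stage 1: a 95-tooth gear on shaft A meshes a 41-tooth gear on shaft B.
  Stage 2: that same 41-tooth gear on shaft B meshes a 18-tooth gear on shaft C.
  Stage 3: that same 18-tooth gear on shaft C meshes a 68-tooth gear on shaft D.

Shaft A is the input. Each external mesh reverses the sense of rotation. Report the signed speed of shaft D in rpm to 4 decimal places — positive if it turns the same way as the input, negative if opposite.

-4699.7059 rpm (opposite to input, |ω| = 4699.7059 rpm)

Stage 1 [95T→41T]: ω = 3364.0000×95/41 = 7794.6341 rpm, dir flips to −; running = −7794.6341
Stage 2 [41T→18T]: ω = 7794.6341×41/18 = 17754.4444 rpm, dir flips to +; running = +17754.4444
Stage 3 [18T→68T]: ω = 17754.4444×18/68 = 4699.7059 rpm, dir flips to −; running = −4699.7059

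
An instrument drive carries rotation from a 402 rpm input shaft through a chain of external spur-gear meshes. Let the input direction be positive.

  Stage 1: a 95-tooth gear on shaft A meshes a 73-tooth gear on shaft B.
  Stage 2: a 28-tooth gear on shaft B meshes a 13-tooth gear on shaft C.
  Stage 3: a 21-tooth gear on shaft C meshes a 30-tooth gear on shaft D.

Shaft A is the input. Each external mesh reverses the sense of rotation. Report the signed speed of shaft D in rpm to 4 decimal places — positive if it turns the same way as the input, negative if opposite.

Stage 1 [95T→73T]: ω = 402.0000×95/73 = 523.1507 rpm, dir flips to −; running = −523.1507
Stage 2 [28T→13T]: ω = 523.1507×28/13 = 1126.7861 rpm, dir flips to +; running = +1126.7861
Stage 3 [21T→30T]: ω = 1126.7861×21/30 = 788.7503 rpm, dir flips to −; running = −788.7503

-788.7503 rpm (opposite to input, |ω| = 788.7503 rpm)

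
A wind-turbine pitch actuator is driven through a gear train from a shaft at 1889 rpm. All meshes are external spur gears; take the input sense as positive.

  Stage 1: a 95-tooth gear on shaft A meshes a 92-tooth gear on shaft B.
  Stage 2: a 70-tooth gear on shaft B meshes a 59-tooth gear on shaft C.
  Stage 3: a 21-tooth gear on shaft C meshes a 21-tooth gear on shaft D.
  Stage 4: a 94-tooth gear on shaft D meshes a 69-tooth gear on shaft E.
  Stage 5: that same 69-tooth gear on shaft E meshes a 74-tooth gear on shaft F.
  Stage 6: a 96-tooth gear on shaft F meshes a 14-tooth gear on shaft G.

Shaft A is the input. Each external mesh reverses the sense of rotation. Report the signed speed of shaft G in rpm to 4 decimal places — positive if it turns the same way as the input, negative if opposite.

+20158.2625 rpm (same as input, |ω| = 20158.2625 rpm)

Stage 1 [95T→92T]: ω = 1889.0000×95/92 = 1950.5978 rpm, dir flips to −; running = −1950.5978
Stage 2 [70T→59T]: ω = 1950.5978×70/59 = 2314.2686 rpm, dir flips to +; running = +2314.2686
Stage 3 [21T→21T]: ω = 2314.2686×21/21 = 2314.2686 rpm, dir flips to −; running = −2314.2686
Stage 4 [94T→69T]: ω = 2314.2686×94/69 = 3152.7717 rpm, dir flips to +; running = +3152.7717
Stage 5 [69T→74T]: ω = 3152.7717×69/74 = 2939.7466 rpm, dir flips to −; running = −2939.7466
Stage 6 [96T→14T]: ω = 2939.7466×96/14 = 20158.2625 rpm, dir flips to +; running = +20158.2625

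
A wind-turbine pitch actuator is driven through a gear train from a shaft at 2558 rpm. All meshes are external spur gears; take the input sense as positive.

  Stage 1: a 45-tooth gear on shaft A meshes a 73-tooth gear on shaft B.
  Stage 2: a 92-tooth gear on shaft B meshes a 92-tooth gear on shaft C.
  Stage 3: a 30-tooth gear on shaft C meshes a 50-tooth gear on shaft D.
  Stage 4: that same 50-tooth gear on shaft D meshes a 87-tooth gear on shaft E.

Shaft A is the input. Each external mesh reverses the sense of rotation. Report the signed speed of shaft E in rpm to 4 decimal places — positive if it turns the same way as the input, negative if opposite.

Stage 1 [45T→73T]: ω = 2558.0000×45/73 = 1576.8493 rpm, dir flips to −; running = −1576.8493
Stage 2 [92T→92T]: ω = 1576.8493×92/92 = 1576.8493 rpm, dir flips to +; running = +1576.8493
Stage 3 [30T→50T]: ω = 1576.8493×30/50 = 946.1096 rpm, dir flips to −; running = −946.1096
Stage 4 [50T→87T]: ω = 946.1096×50/87 = 543.7411 rpm, dir flips to +; running = +543.7411

+543.7411 rpm (same as input, |ω| = 543.7411 rpm)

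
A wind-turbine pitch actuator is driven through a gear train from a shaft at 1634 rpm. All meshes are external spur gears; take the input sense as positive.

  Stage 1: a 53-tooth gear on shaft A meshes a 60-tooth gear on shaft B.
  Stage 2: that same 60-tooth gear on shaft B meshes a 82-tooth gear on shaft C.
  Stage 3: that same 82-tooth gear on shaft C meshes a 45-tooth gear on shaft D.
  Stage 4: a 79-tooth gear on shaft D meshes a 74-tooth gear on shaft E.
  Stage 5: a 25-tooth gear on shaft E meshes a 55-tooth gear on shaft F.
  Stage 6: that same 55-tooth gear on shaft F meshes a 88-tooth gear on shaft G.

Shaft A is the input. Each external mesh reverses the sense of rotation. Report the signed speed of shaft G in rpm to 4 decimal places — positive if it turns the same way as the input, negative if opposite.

+583.6710 rpm (same as input, |ω| = 583.6710 rpm)

Stage 1 [53T→60T]: ω = 1634.0000×53/60 = 1443.3667 rpm, dir flips to −; running = −1443.3667
Stage 2 [60T→82T]: ω = 1443.3667×60/82 = 1056.1220 rpm, dir flips to +; running = +1056.1220
Stage 3 [82T→45T]: ω = 1056.1220×82/45 = 1924.4889 rpm, dir flips to −; running = −1924.4889
Stage 4 [79T→74T]: ω = 1924.4889×79/74 = 2054.5219 rpm, dir flips to +; running = +2054.5219
Stage 5 [25T→55T]: ω = 2054.5219×25/55 = 933.8736 rpm, dir flips to −; running = −933.8736
Stage 6 [55T→88T]: ω = 933.8736×55/88 = 583.6710 rpm, dir flips to +; running = +583.6710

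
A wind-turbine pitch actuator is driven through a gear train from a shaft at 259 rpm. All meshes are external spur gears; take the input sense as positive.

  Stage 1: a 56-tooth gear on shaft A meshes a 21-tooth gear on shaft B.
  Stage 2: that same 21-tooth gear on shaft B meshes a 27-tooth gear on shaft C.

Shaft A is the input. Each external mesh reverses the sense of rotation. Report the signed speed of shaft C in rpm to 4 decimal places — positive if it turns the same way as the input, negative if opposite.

Stage 1 [56T→21T]: ω = 259.0000×56/21 = 690.6667 rpm, dir flips to −; running = −690.6667
Stage 2 [21T→27T]: ω = 690.6667×21/27 = 537.1852 rpm, dir flips to +; running = +537.1852

+537.1852 rpm (same as input, |ω| = 537.1852 rpm)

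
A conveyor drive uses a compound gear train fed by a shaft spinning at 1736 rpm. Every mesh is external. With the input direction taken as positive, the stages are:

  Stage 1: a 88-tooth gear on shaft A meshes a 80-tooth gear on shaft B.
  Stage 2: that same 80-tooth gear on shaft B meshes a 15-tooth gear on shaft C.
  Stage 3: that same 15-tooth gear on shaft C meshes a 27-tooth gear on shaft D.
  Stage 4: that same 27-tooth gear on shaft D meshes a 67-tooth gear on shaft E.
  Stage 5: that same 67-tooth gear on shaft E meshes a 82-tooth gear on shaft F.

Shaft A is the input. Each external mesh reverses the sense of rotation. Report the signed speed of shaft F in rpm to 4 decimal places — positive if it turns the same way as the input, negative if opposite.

Stage 1 [88T→80T]: ω = 1736.0000×88/80 = 1909.6000 rpm, dir flips to −; running = −1909.6000
Stage 2 [80T→15T]: ω = 1909.6000×80/15 = 10184.5333 rpm, dir flips to +; running = +10184.5333
Stage 3 [15T→27T]: ω = 10184.5333×15/27 = 5658.0741 rpm, dir flips to −; running = −5658.0741
Stage 4 [27T→67T]: ω = 5658.0741×27/67 = 2280.1194 rpm, dir flips to +; running = +2280.1194
Stage 5 [67T→82T]: ω = 2280.1194×67/82 = 1863.0244 rpm, dir flips to −; running = −1863.0244

-1863.0244 rpm (opposite to input, |ω| = 1863.0244 rpm)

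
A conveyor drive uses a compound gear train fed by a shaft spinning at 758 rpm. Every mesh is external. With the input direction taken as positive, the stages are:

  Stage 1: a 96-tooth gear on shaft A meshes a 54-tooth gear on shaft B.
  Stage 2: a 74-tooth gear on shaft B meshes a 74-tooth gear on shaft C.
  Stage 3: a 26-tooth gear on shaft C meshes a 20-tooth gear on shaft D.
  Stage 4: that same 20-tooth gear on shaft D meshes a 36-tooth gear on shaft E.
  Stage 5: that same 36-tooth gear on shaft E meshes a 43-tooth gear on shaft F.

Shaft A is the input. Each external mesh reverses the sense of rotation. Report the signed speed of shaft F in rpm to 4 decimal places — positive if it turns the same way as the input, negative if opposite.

Stage 1 [96T→54T]: ω = 758.0000×96/54 = 1347.5556 rpm, dir flips to −; running = −1347.5556
Stage 2 [74T→74T]: ω = 1347.5556×74/74 = 1347.5556 rpm, dir flips to +; running = +1347.5556
Stage 3 [26T→20T]: ω = 1347.5556×26/20 = 1751.8222 rpm, dir flips to −; running = −1751.8222
Stage 4 [20T→36T]: ω = 1751.8222×20/36 = 973.2346 rpm, dir flips to +; running = +973.2346
Stage 5 [36T→43T]: ω = 973.2346×36/43 = 814.8010 rpm, dir flips to −; running = −814.8010

-814.8010 rpm (opposite to input, |ω| = 814.8010 rpm)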